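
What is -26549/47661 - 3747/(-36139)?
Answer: -780868544/1722420879 ≈ -0.45336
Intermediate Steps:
-26549/47661 - 3747/(-36139) = -26549*1/47661 - 3747*(-1/36139) = -26549/47661 + 3747/36139 = -780868544/1722420879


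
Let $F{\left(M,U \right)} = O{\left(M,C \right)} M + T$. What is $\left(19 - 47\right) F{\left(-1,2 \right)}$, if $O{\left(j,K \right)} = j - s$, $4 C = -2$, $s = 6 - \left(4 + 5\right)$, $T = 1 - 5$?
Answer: $168$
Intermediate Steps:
$T = -4$ ($T = 1 - 5 = -4$)
$s = -3$ ($s = 6 - 9 = -3$)
$C = - \frac{1}{2}$ ($C = \frac{1}{4} \left(-2\right) = - \frac{1}{2} \approx -0.5$)
$O{\left(j,K \right)} = 3 + j$ ($O{\left(j,K \right)} = j - -3 = j + 3 = 3 + j$)
$F{\left(M,U \right)} = -4 + M \left(3 + M\right)$ ($F{\left(M,U \right)} = \left(3 + M\right) M - 4 = M \left(3 + M\right) - 4 = -4 + M \left(3 + M\right)$)
$\left(19 - 47\right) F{\left(-1,2 \right)} = \left(19 - 47\right) \left(-4 - \left(3 - 1\right)\right) = - 28 \left(-4 - 2\right) = \left(-28\right) \left(-6\right) = 168$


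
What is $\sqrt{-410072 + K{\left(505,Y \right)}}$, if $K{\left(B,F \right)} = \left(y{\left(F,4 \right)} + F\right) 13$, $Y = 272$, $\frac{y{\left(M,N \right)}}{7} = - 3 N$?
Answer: $78 i \sqrt{67} \approx 638.46 i$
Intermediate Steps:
$y{\left(M,N \right)} = - 21 N$ ($y{\left(M,N \right)} = 7 \left(- 3 N\right) = - 21 N$)
$K{\left(B,F \right)} = -1092 + 13 F$ ($K{\left(B,F \right)} = \left(\left(-21\right) 4 + F\right) 13 = \left(-84 + F\right) 13 = -1092 + 13 F$)
$\sqrt{-410072 + K{\left(505,Y \right)}} = \sqrt{-410072 + \left(-1092 + 13 \cdot 272\right)} = \sqrt{-410072 + \left(-1092 + 3536\right)} = \sqrt{-410072 + 2444} = \sqrt{-407628} = 78 i \sqrt{67}$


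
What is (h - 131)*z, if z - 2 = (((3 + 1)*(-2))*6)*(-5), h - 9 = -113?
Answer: -56870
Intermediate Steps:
h = -104 (h = 9 - 113 = -104)
z = 242 (z = 2 + (((3 + 1)*(-2))*6)*(-5) = 2 + ((4*(-2))*6)*(-5) = 2 - 8*6*(-5) = 2 - 48*(-5) = 2 + 240 = 242)
(h - 131)*z = (-104 - 131)*242 = -235*242 = -56870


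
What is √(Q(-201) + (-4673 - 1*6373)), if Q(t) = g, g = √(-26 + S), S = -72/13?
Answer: √(-1866774 + 13*I*√5330)/13 ≈ 0.026717 + 105.1*I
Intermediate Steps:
S = -72/13 (S = -72*1/13 = -72/13 ≈ -5.5385)
g = I*√5330/13 (g = √(-26 - 72/13) = √(-410/13) = I*√5330/13 ≈ 5.6159*I)
Q(t) = I*√5330/13
√(Q(-201) + (-4673 - 1*6373)) = √(I*√5330/13 + (-4673 - 1*6373)) = √(I*√5330/13 + (-4673 - 6373)) = √(I*√5330/13 - 11046) = √(-11046 + I*√5330/13)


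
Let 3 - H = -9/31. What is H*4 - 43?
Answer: -925/31 ≈ -29.839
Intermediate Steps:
H = 102/31 (H = 3 - (-9)/31 = 3 - 1*(-9/31) = 3 + 9/31 = 102/31 ≈ 3.2903)
H*4 - 43 = (102/31)*4 - 43 = 408/31 - 43 = -925/31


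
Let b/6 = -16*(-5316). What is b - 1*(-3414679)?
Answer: 3925015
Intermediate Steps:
b = 510336 (b = 6*(-16*(-5316)) = 6*85056 = 510336)
b - 1*(-3414679) = 510336 - 1*(-3414679) = 510336 + 3414679 = 3925015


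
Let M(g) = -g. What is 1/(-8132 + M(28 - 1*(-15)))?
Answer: -1/8175 ≈ -0.00012232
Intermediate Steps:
1/(-8132 + M(28 - 1*(-15))) = 1/(-8132 - (28 - 1*(-15))) = 1/(-8132 - (28 + 15)) = 1/(-8132 - 1*43) = 1/(-8132 - 43) = 1/(-8175) = -1/8175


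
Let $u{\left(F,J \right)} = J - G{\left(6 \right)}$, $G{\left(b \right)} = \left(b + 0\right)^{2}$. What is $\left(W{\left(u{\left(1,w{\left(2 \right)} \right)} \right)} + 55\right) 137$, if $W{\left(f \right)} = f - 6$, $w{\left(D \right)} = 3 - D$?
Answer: $1918$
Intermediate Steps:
$G{\left(b \right)} = b^{2}$
$u{\left(F,J \right)} = -36 + J$ ($u{\left(F,J \right)} = J - 6^{2} = J - 36 = -36 + J$)
$W{\left(f \right)} = -6 + f$
$\left(W{\left(u{\left(1,w{\left(2 \right)} \right)} \right)} + 55\right) 137 = \left(\left(-6 + \left(-36 + \left(3 - 2\right)\right)\right) + 55\right) 137 = \left(\left(-6 + \left(-36 + 1\right)\right) + 55\right) 137 = \left(\left(-6 - 35\right) + 55\right) 137 = \left(-41 + 55\right) 137 = 14 \cdot 137 = 1918$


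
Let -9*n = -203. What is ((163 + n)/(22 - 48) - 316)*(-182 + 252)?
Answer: -2646490/117 ≈ -22620.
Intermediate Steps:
n = 203/9 (n = -1/9*(-203) = 203/9 ≈ 22.556)
((163 + n)/(22 - 48) - 316)*(-182 + 252) = ((163 + 203/9)/(22 - 48) - 316)*(-182 + 252) = ((1670/9)/(-26) - 316)*70 = ((1670/9)*(-1/26) - 316)*70 = (-835/117 - 316)*70 = -37807/117*70 = -2646490/117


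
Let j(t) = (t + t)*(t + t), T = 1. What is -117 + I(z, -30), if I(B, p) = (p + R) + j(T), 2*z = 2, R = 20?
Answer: -123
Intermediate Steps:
j(t) = 4*t² (j(t) = (2*t)*(2*t) = 4*t²)
z = 1 (z = (½)*2 = 1)
I(B, p) = 24 + p (I(B, p) = (p + 20) + 4*1² = (20 + p) + 4*1 = (20 + p) + 4 = 24 + p)
-117 + I(z, -30) = -117 + (24 - 30) = -117 - 6 = -123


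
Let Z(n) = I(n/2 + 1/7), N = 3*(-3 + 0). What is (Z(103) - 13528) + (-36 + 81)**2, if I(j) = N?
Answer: -11512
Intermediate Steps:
N = -9 (N = 3*(-3) = -9)
I(j) = -9
Z(n) = -9
(Z(103) - 13528) + (-36 + 81)**2 = (-9 - 13528) + (-36 + 81)**2 = -13537 + 45**2 = -13537 + 2025 = -11512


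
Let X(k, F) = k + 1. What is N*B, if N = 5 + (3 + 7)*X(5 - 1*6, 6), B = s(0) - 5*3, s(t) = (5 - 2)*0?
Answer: -75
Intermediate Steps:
X(k, F) = 1 + k
s(t) = 0 (s(t) = 3*0 = 0)
B = -15 (B = 0 - 5*3 = 0 - 15 = -15)
N = 5 (N = 5 + (3 + 7)*(1 + (5 - 1*6)) = 5 + 10*(1 + (5 - 6)) = 5 + 10*(1 - 1) = 5 + 10*0 = 5 + 0 = 5)
N*B = 5*(-15) = -75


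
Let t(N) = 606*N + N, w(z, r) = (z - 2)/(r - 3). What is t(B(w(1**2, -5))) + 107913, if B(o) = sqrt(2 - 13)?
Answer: 107913 + 607*I*sqrt(11) ≈ 1.0791e+5 + 2013.2*I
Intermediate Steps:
w(z, r) = (-2 + z)/(-3 + r)
B(o) = I*sqrt(11) (B(o) = sqrt(-11) = I*sqrt(11))
t(N) = 607*N
t(B(w(1**2, -5))) + 107913 = 607*(I*sqrt(11)) + 107913 = 607*I*sqrt(11) + 107913 = 107913 + 607*I*sqrt(11)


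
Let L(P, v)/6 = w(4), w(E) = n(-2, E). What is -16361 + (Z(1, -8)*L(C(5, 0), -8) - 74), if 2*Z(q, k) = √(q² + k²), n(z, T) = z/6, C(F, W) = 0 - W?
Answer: -16435 - √65 ≈ -16443.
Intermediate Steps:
C(F, W) = -W
n(z, T) = z/6 (n(z, T) = z*(⅙) = z/6)
w(E) = -⅓ (w(E) = (⅙)*(-2) = -⅓)
Z(q, k) = √(k² + q²)/2 (Z(q, k) = √(q² + k²)/2 = √(k² + q²)/2)
L(P, v) = -2 (L(P, v) = 6*(-⅓) = -2)
-16361 + (Z(1, -8)*L(C(5, 0), -8) - 74) = -16361 + ((√((-8)² + 1²)/2)*(-2) - 74) = -16361 + ((√(64 + 1)/2)*(-2) - 74) = -16361 + ((√65/2)*(-2) - 74) = -16361 + (-√65 - 74) = -16361 + (-74 - √65) = -16435 - √65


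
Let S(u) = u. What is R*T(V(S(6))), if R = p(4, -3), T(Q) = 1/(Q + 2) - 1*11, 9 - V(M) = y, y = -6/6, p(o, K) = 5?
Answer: -655/12 ≈ -54.583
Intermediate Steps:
y = -1 (y = -6*⅙ = -1)
V(M) = 10 (V(M) = 9 - 1*(-1) = 9 + 1 = 10)
T(Q) = -11 + 1/(2 + Q) (T(Q) = 1/(2 + Q) - 11 = -11 + 1/(2 + Q))
R = 5
R*T(V(S(6))) = 5*((-21 - 11*10)/(2 + 10)) = 5*((-21 - 110)/12) = 5*((1/12)*(-131)) = 5*(-131/12) = -655/12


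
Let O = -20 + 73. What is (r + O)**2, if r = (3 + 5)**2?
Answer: 13689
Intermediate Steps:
r = 64 (r = 8**2 = 64)
O = 53
(r + O)**2 = (64 + 53)**2 = 117**2 = 13689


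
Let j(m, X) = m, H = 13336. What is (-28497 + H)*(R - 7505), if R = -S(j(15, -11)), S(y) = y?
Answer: 114010720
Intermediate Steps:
R = -15 (R = -1*15 = -15)
(-28497 + H)*(R - 7505) = (-28497 + 13336)*(-15 - 7505) = -15161*(-7520) = 114010720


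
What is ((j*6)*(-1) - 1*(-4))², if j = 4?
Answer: 400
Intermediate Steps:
((j*6)*(-1) - 1*(-4))² = ((4*6)*(-1) - 1*(-4))² = (24*(-1) + 4)² = (-24 + 4)² = (-20)² = 400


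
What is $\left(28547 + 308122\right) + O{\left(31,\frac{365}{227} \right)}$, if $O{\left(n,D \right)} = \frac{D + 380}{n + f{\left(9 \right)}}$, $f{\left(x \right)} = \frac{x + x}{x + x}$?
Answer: $\frac{2445650241}{7264} \approx 3.3668 \cdot 10^{5}$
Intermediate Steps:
$f{\left(x \right)} = 1$ ($f{\left(x \right)} = \frac{2 x}{2 x} = 2 x \frac{1}{2 x} = 1$)
$O{\left(n,D \right)} = \frac{380 + D}{1 + n}$ ($O{\left(n,D \right)} = \frac{D + 380}{n + 1} = \frac{380 + D}{1 + n}$)
$\left(28547 + 308122\right) + O{\left(31,\frac{365}{227} \right)} = \left(28547 + 308122\right) + \frac{380 + \frac{365}{227}}{1 + 31} = 336669 + \frac{380 + 365 \cdot \frac{1}{227}}{32} = 336669 + \frac{380 + \frac{365}{227}}{32} = 336669 + \frac{1}{32} \cdot \frac{86625}{227} = 336669 + \frac{86625}{7264} = \frac{2445650241}{7264}$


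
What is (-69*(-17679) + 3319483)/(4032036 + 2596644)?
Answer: 2269667/3314340 ≈ 0.68480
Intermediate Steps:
(-69*(-17679) + 3319483)/(4032036 + 2596644) = (1219851 + 3319483)/6628680 = 4539334*(1/6628680) = 2269667/3314340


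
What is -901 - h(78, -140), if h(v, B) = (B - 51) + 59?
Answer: -769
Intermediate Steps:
h(v, B) = 8 + B (h(v, B) = (-51 + B) + 59 = 8 + B)
-901 - h(78, -140) = -901 - (8 - 140) = -901 - 1*(-132) = -901 + 132 = -769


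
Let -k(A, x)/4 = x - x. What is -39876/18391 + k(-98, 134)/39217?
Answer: -39876/18391 ≈ -2.1682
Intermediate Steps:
k(A, x) = 0 (k(A, x) = -4*(x - x) = -4*0 = 0)
-39876/18391 + k(-98, 134)/39217 = -39876/18391 + 0/39217 = -39876*1/18391 + 0*(1/39217) = -39876/18391 + 0 = -39876/18391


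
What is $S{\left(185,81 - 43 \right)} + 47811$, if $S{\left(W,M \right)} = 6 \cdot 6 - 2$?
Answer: $47845$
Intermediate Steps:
$S{\left(W,M \right)} = 34$ ($S{\left(W,M \right)} = 36 - 2 = 34$)
$S{\left(185,81 - 43 \right)} + 47811 = 34 + 47811 = 47845$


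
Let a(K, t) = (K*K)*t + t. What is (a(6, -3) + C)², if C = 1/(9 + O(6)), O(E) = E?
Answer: 2768896/225 ≈ 12306.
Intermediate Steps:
a(K, t) = t + t*K² (a(K, t) = K²*t + t = t*K² + t = t + t*K²)
C = 1/15 (C = 1/(9 + 6) = 1/15 ≈ 0.066667)
(a(6, -3) + C)² = (-3*(1 + 6²) + 1/15)² = (-3*(1 + 36) + 1/15)² = (-3*37 + 1/15)² = (-111 + 1/15)² = (-1664/15)² = 2768896/225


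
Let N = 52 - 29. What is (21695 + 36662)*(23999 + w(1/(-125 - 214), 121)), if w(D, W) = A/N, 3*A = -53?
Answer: 96632072446/69 ≈ 1.4005e+9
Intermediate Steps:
A = -53/3 (A = (⅓)*(-53) = -53/3 ≈ -17.667)
N = 23
w(D, W) = -53/69 (w(D, W) = -53/3/23 = -53/3*1/23 = -53/69)
(21695 + 36662)*(23999 + w(1/(-125 - 214), 121)) = (21695 + 36662)*(23999 - 53/69) = 58357*(1655878/69) = 96632072446/69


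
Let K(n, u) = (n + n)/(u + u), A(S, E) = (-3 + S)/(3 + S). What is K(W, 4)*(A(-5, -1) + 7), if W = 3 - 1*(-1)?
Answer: 11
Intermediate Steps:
W = 4 (W = 3 + 1 = 4)
A(S, E) = (-3 + S)/(3 + S)
K(n, u) = n/u (K(n, u) = (2*n)/((2*u)) = (2*n)*(1/(2*u)) = n/u)
K(W, 4)*(A(-5, -1) + 7) = (4/4)*((-3 - 5)/(3 - 5) + 7) = (4*(¼))*(-8/(-2) + 7) = 1*(-½*(-8) + 7) = 1*(4 + 7) = 1*11 = 11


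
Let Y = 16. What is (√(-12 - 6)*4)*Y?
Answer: 192*I*√2 ≈ 271.53*I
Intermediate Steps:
(√(-12 - 6)*4)*Y = (√(-12 - 6)*4)*16 = (√(-18)*4)*16 = ((3*I*√2)*4)*16 = (12*I*√2)*16 = 192*I*√2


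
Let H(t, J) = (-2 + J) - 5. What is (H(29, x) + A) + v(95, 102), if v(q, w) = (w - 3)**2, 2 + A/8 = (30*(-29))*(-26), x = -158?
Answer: 190580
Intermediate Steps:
H(t, J) = -7 + J
A = 180944 (A = -16 + 8*((30*(-29))*(-26)) = -16 + 8*(-870*(-26)) = -16 + 8*22620 = -16 + 180960 = 180944)
v(q, w) = (-3 + w)**2
(H(29, x) + A) + v(95, 102) = ((-7 - 158) + 180944) + (-3 + 102)**2 = (-165 + 180944) + 99**2 = 180779 + 9801 = 190580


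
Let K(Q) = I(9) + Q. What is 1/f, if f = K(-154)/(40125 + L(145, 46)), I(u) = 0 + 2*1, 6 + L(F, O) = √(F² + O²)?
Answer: -40119/152 - √23141/152 ≈ -264.94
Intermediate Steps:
L(F, O) = -6 + √(F² + O²)
I(u) = 2 (I(u) = 0 + 2 = 2)
K(Q) = 2 + Q
f = -152/(40119 + √23141) (f = (2 - 154)/(40125 + (-6 + √(145² + 46²))) = -152/(40125 + (-6 + √(21025 + 2116))) = -152/(40125 + (-6 + √23141)) = -152/(40119 + √23141) ≈ -0.0037744)
1/f = 1/(-1524522/402377755 + 38*√23141/402377755)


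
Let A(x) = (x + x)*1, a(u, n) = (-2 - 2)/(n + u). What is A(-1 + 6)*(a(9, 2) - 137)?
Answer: -15110/11 ≈ -1373.6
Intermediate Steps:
a(u, n) = -4/(n + u)
A(x) = 2*x (A(x) = (2*x)*1 = 2*x)
A(-1 + 6)*(a(9, 2) - 137) = (2*(-1 + 6))*(-4/(2 + 9) - 137) = (2*5)*(-4/11 - 137) = 10*(-4*1/11 - 137) = 10*(-4/11 - 137) = 10*(-1511/11) = -15110/11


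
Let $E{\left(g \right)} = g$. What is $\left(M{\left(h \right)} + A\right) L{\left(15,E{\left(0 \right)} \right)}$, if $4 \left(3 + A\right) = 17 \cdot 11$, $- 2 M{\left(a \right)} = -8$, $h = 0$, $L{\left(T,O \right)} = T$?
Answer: $\frac{2865}{4} \approx 716.25$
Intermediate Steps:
$M{\left(a \right)} = 4$ ($M{\left(a \right)} = \left(- \frac{1}{2}\right) \left(-8\right) = 4$)
$A = \frac{175}{4}$ ($A = -3 + \frac{17 \cdot 11}{4} = -3 + \frac{1}{4} \cdot 187 = -3 + \frac{187}{4} = \frac{175}{4} \approx 43.75$)
$\left(M{\left(h \right)} + A\right) L{\left(15,E{\left(0 \right)} \right)} = \left(4 + \frac{175}{4}\right) 15 = \frac{191}{4} \cdot 15 = \frac{2865}{4}$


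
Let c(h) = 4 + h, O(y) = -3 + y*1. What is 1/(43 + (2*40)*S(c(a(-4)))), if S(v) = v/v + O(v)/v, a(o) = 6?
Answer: 1/179 ≈ 0.0055866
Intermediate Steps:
O(y) = -3 + y
S(v) = 1 + (-3 + v)/v (S(v) = v/v + (-3 + v)/v = 1 + (-3 + v)/v)
1/(43 + (2*40)*S(c(a(-4)))) = 1/(43 + (2*40)*(2 - 3/(4 + 6))) = 1/(43 + 80*(2 - 3/10)) = 1/(43 + 80*(17/10)) = 1/(43 + 136) = 1/179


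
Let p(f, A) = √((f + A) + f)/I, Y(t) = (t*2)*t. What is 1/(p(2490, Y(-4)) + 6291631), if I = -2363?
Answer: 35131014137239/221031377607291141797 + 4726*√1253/221031377607291141797 ≈ 1.5894e-7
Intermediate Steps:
Y(t) = 2*t² (Y(t) = (2*t)*t = 2*t²)
p(f, A) = -√(A + 2*f)/2363 (p(f, A) = √((f + A) + f)/(-2363) = √((A + f) + f)*(-1/2363) = √(A + 2*f)*(-1/2363) = -√(A + 2*f)/2363)
1/(p(2490, Y(-4)) + 6291631) = 1/(-√(2*(-4)² + 2*2490)/2363 + 6291631) = 1/(-√(2*16 + 4980)/2363 + 6291631) = 1/(-√(32 + 4980)/2363 + 6291631) = 1/(-2*√1253/2363 + 6291631) = 1/(6291631 - 2*√1253/2363)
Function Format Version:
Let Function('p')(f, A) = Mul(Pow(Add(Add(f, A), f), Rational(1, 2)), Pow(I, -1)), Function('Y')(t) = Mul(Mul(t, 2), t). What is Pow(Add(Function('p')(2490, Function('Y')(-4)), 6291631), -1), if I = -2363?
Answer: Add(Rational(35131014137239, 221031377607291141797), Mul(Rational(4726, 221031377607291141797), Pow(1253, Rational(1, 2)))) ≈ 1.5894e-7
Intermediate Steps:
Function('Y')(t) = Mul(2, Pow(t, 2)) (Function('Y')(t) = Mul(Mul(2, t), t) = Mul(2, Pow(t, 2)))
Function('p')(f, A) = Mul(Rational(-1, 2363), Pow(Add(A, Mul(2, f)), Rational(1, 2))) (Function('p')(f, A) = Mul(Pow(Add(Add(f, A), f), Rational(1, 2)), Pow(-2363, -1)) = Mul(Pow(Add(Add(A, f), f), Rational(1, 2)), Rational(-1, 2363)) = Mul(Pow(Add(A, Mul(2, f)), Rational(1, 2)), Rational(-1, 2363)) = Mul(Rational(-1, 2363), Pow(Add(A, Mul(2, f)), Rational(1, 2))))
Pow(Add(Function('p')(2490, Function('Y')(-4)), 6291631), -1) = Pow(Add(Mul(Rational(-1, 2363), Pow(Add(Mul(2, Pow(-4, 2)), Mul(2, 2490)), Rational(1, 2))), 6291631), -1) = Pow(Add(Mul(Rational(-1, 2363), Pow(Add(Mul(2, 16), 4980), Rational(1, 2))), 6291631), -1) = Pow(Add(Mul(Rational(-1, 2363), Pow(Add(32, 4980), Rational(1, 2))), 6291631), -1) = Pow(Add(Mul(Rational(-1, 2363), Pow(5012, Rational(1, 2))), 6291631), -1) = Pow(Add(Mul(Rational(-1, 2363), Mul(2, Pow(1253, Rational(1, 2)))), 6291631), -1) = Pow(Add(Mul(Rational(-2, 2363), Pow(1253, Rational(1, 2))), 6291631), -1) = Pow(Add(6291631, Mul(Rational(-2, 2363), Pow(1253, Rational(1, 2)))), -1)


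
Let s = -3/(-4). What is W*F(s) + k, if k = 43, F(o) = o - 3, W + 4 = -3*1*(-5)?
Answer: 73/4 ≈ 18.250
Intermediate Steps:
s = 3/4 (s = -3*(-1/4) = 3/4 ≈ 0.75000)
W = 11 (W = -4 - 3*1*(-5) = -4 - 3*(-5) = -4 + 15 = 11)
F(o) = -3 + o
W*F(s) + k = 11*(-3 + 3/4) + 43 = 11*(-9/4) + 43 = -99/4 + 43 = 73/4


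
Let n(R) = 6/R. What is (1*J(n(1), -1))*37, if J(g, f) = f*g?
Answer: -222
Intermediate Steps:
(1*J(n(1), -1))*37 = (1*(-6/1))*37 = (1*(-6))*37 = -6*37 = -222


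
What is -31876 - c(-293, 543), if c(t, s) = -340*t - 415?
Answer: -131081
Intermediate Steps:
c(t, s) = -415 - 340*t
-31876 - c(-293, 543) = -31876 - (-415 - 340*(-293)) = -31876 - (-415 + 99620) = -31876 - 1*99205 = -31876 - 99205 = -131081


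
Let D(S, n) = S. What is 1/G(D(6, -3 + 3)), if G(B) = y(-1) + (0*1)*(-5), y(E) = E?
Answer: -1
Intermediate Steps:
G(B) = -1 (G(B) = -1 + (0*1)*(-5) = -1 + 0*(-5) = -1 + 0 = -1)
1/G(D(6, -3 + 3)) = 1/(-1) = -1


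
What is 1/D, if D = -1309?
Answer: -1/1309 ≈ -0.00076394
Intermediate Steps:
1/D = 1/(-1309) = -1/1309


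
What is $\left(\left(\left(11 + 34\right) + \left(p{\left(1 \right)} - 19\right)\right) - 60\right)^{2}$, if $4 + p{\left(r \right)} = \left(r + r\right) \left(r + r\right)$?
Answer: $1156$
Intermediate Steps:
$p{\left(r \right)} = -4 + 4 r^{2}$ ($p{\left(r \right)} = -4 + \left(r + r\right) \left(r + r\right) = -4 + 2 r 2 r = -4 + 4 r^{2}$)
$\left(\left(\left(11 + 34\right) + \left(p{\left(1 \right)} - 19\right)\right) - 60\right)^{2} = \left(\left(\left(11 + 34\right) - \left(23 - 4\right)\right) - 60\right)^{2} = \left(\left(45 + \left(\left(-4 + 4 \cdot 1\right) - 19\right)\right) - 60\right)^{2} = \left(\left(45 + \left(\left(-4 + 4\right) - 19\right)\right) - 60\right)^{2} = \left(\left(45 + \left(0 - 19\right)\right) - 60\right)^{2} = \left(\left(45 - 19\right) - 60\right)^{2} = \left(26 - 60\right)^{2} = \left(-34\right)^{2} = 1156$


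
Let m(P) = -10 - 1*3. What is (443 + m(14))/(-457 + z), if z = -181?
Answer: -215/319 ≈ -0.67398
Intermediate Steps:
m(P) = -13 (m(P) = -10 - 3 = -13)
(443 + m(14))/(-457 + z) = (443 - 13)/(-457 - 181) = 430/(-638) = 430*(-1/638) = -215/319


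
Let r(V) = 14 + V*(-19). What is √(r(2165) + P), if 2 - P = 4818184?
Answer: I*√4859303 ≈ 2204.4*I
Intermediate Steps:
P = -4818182 (P = 2 - 1*4818184 = 2 - 4818184 = -4818182)
r(V) = 14 - 19*V
√(r(2165) + P) = √((14 - 19*2165) - 4818182) = √((14 - 41135) - 4818182) = √(-41121 - 4818182) = √(-4859303) = I*√4859303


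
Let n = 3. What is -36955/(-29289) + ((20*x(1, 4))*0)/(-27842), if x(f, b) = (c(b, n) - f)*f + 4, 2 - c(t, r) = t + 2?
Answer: 36955/29289 ≈ 1.2617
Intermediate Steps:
c(t, r) = -t (c(t, r) = 2 - (t + 2) = 2 - (2 + t) = 2 + (-2 - t) = -t)
x(f, b) = 4 + f*(-b - f) (x(f, b) = (-b - f)*f + 4 = f*(-b - f) + 4 = 4 + f*(-b - f))
-36955/(-29289) + ((20*x(1, 4))*0)/(-27842) = -36955/(-29289) + ((20*(4 - 1*1² - 1*4*1))*0)/(-27842) = -36955*(-1/29289) + ((20*(4 - 1*1 - 4))*0)*(-1/27842) = 36955/29289 + ((20*(4 - 1 - 4))*0)*(-1/27842) = 36955/29289 + ((20*(-1))*0)*(-1/27842) = 36955/29289 - 20*0*(-1/27842) = 36955/29289 + 0*(-1/27842) = 36955/29289 + 0 = 36955/29289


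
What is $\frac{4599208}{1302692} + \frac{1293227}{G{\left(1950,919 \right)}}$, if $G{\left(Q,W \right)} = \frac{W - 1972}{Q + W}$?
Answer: $- \frac{92948691174961}{26379513} \approx -3.5235 \cdot 10^{6}$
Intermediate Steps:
$G{\left(Q,W \right)} = \frac{-1972 + W}{Q + W}$
$\frac{4599208}{1302692} + \frac{1293227}{G{\left(1950,919 \right)}} = \frac{4599208}{1302692} + \frac{1293227}{\frac{1}{1950 + 919} \left(-1972 + 919\right)} = 4599208 \cdot \frac{1}{1302692} + \frac{1293227}{\frac{1}{2869} \left(-1053\right)} = \frac{1149802}{325673} + \frac{1293227}{\frac{1}{2869} \left(-1053\right)} = \frac{1149802}{325673} + \frac{1293227}{- \frac{1053}{2869}} = \frac{1149802}{325673} + 1293227 \left(- \frac{2869}{1053}\right) = \frac{1149802}{325673} - \frac{285405251}{81} = - \frac{92948691174961}{26379513}$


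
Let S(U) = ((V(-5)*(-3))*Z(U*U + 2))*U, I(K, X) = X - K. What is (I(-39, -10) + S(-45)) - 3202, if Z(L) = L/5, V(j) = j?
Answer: -276818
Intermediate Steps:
Z(L) = L/5 (Z(L) = L*(1/5) = L/5)
S(U) = U*(6 + 3*U**2) (S(U) = ((-5*(-3))*((U*U + 2)/5))*U = (15*((U**2 + 2)/5))*U = (15*((2 + U**2)/5))*U = (15*(2/5 + U**2/5))*U = (6 + 3*U**2)*U = U*(6 + 3*U**2))
(I(-39, -10) + S(-45)) - 3202 = ((-10 - 1*(-39)) + 3*(-45)*(2 + (-45)**2)) - 3202 = ((-10 + 39) + 3*(-45)*(2 + 2025)) - 3202 = (29 + 3*(-45)*2027) - 3202 = (29 - 273645) - 3202 = -273616 - 3202 = -276818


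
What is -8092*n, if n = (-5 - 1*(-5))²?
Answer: 0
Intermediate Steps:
n = 0 (n = (-5 + 5)² = 0² = 0)
-8092*n = -8092*0 = 0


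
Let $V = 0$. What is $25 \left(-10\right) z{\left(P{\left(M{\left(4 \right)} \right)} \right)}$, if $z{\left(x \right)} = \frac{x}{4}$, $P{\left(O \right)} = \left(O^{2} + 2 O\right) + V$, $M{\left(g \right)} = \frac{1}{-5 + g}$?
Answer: $\frac{125}{2} \approx 62.5$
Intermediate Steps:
$P{\left(O \right)} = O^{2} + 2 O$ ($P{\left(O \right)} = \left(O^{2} + 2 O\right) + 0 = O^{2} + 2 O$)
$z{\left(x \right)} = \frac{x}{4}$ ($z{\left(x \right)} = x \frac{1}{4} = \frac{x}{4}$)
$25 \left(-10\right) z{\left(P{\left(M{\left(4 \right)} \right)} \right)} = 25 \left(-10\right) \frac{\frac{1}{-5 + 4} \left(2 + \frac{1}{-5 + 4}\right)}{4} = - 250 \frac{\frac{1}{-1} \left(2 + \frac{1}{-1}\right)}{4} = - 250 \frac{\left(-1\right) \left(2 - 1\right)}{4} = - 250 \frac{\left(-1\right) 1}{4} = - 250 \cdot \frac{1}{4} \left(-1\right) = \left(-250\right) \left(- \frac{1}{4}\right) = \frac{125}{2}$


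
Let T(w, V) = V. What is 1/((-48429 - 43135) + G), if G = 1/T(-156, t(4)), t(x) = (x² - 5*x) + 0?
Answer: -4/366257 ≈ -1.0921e-5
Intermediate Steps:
t(x) = x² - 5*x
G = -¼ (G = 1/(4*(-5 + 4)) = 1/(4*(-1)) = 1/(-4) = -¼ ≈ -0.25000)
1/((-48429 - 43135) + G) = 1/((-48429 - 43135) - ¼) = 1/(-91564 - ¼) = 1/(-366257/4) = -4/366257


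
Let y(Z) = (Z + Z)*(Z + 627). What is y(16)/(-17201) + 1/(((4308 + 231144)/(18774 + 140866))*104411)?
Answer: -126458271511258/105716394664293 ≈ -1.1962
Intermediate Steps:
y(Z) = 2*Z*(627 + Z) (y(Z) = (2*Z)*(627 + Z) = 2*Z*(627 + Z))
y(16)/(-17201) + 1/(((4308 + 231144)/(18774 + 140866))*104411) = (2*16*(627 + 16))/(-17201) + 1/(((4308 + 231144)/(18774 + 140866))*104411) = (2*16*643)*(-1/17201) + (1/104411)/(235452/159640) = 20576*(-1/17201) + (1/104411)/(235452*(1/159640)) = -20576/17201 + (1/104411)/(58863/39910) = -20576/17201 + (39910/58863)*(1/104411) = -20576/17201 + 39910/6145944693 = -126458271511258/105716394664293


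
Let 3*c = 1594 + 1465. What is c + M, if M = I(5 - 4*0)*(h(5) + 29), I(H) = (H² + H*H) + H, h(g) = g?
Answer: 8669/3 ≈ 2889.7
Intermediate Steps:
I(H) = H + 2*H² (I(H) = (H² + H²) + H = 2*H² + H = H + 2*H²)
M = 1870 (M = ((5 - 4*0)*(1 + 2*(5 - 4*0)))*(5 + 29) = ((5 + 0)*(1 + 2*(5 + 0)))*34 = (5*(1 + 2*5))*34 = (5*(1 + 10))*34 = (5*11)*34 = 55*34 = 1870)
c = 3059/3 (c = (1594 + 1465)/3 = (⅓)*3059 = 3059/3 ≈ 1019.7)
c + M = 3059/3 + 1870 = 8669/3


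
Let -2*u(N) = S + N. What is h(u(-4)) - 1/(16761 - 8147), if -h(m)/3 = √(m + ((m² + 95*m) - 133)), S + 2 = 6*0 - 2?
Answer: -1/8614 - 3*√267 ≈ -49.021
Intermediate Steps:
S = -4 (S = -2 + (6*0 - 2) = -2 + (0 - 2) = -2 - 2 = -4)
u(N) = 2 - N/2 (u(N) = -(-4 + N)/2 = 2 - N/2)
h(m) = -3*√(-133 + m² + 96*m) (h(m) = -3*√(m + ((m² + 95*m) - 133)) = -3*√(m + (-133 + m² + 95*m)) = -3*√(-133 + m² + 96*m))
h(u(-4)) - 1/(16761 - 8147) = -3*√(-133 + (2 - ½*(-4))² + 96*(2 - ½*(-4))) - 1/(16761 - 8147) = -3*√(-133 + (2 + 2)² + 96*(2 + 2)) - 1/8614 = -3*√(-133 + 4² + 96*4) - 1*1/8614 = -3*√(-133 + 16 + 384) - 1/8614 = -3*√267 - 1/8614 = -1/8614 - 3*√267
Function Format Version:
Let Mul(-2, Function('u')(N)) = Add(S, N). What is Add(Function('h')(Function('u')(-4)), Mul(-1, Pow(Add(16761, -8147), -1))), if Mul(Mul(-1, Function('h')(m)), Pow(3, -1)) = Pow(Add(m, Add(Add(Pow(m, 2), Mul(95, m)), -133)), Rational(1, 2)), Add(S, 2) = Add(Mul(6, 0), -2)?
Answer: Add(Rational(-1, 8614), Mul(-3, Pow(267, Rational(1, 2)))) ≈ -49.021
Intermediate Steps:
S = -4 (S = Add(-2, Add(Mul(6, 0), -2)) = Add(-2, Add(0, -2)) = Add(-2, -2) = -4)
Function('u')(N) = Add(2, Mul(Rational(-1, 2), N)) (Function('u')(N) = Mul(Rational(-1, 2), Add(-4, N)) = Add(2, Mul(Rational(-1, 2), N)))
Function('h')(m) = Mul(-3, Pow(Add(-133, Pow(m, 2), Mul(96, m)), Rational(1, 2))) (Function('h')(m) = Mul(-3, Pow(Add(m, Add(Add(Pow(m, 2), Mul(95, m)), -133)), Rational(1, 2))) = Mul(-3, Pow(Add(m, Add(-133, Pow(m, 2), Mul(95, m))), Rational(1, 2))) = Mul(-3, Pow(Add(-133, Pow(m, 2), Mul(96, m)), Rational(1, 2))))
Add(Function('h')(Function('u')(-4)), Mul(-1, Pow(Add(16761, -8147), -1))) = Add(Mul(-3, Pow(Add(-133, Pow(Add(2, Mul(Rational(-1, 2), -4)), 2), Mul(96, Add(2, Mul(Rational(-1, 2), -4)))), Rational(1, 2))), Mul(-1, Pow(Add(16761, -8147), -1))) = Add(Mul(-3, Pow(Add(-133, Pow(Add(2, 2), 2), Mul(96, Add(2, 2))), Rational(1, 2))), Mul(-1, Pow(8614, -1))) = Add(Mul(-3, Pow(Add(-133, Pow(4, 2), Mul(96, 4)), Rational(1, 2))), Mul(-1, Rational(1, 8614))) = Add(Mul(-3, Pow(Add(-133, 16, 384), Rational(1, 2))), Rational(-1, 8614)) = Add(Mul(-3, Pow(267, Rational(1, 2))), Rational(-1, 8614)) = Add(Rational(-1, 8614), Mul(-3, Pow(267, Rational(1, 2))))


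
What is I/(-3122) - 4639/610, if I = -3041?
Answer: -3156987/476105 ≈ -6.6309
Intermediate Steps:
I/(-3122) - 4639/610 = -3041/(-3122) - 4639/610 = -3041*(-1/3122) - 4639*1/610 = 3041/3122 - 4639/610 = -3156987/476105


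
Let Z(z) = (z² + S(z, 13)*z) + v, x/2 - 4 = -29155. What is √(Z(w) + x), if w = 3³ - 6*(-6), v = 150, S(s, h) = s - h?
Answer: I*√51033 ≈ 225.9*I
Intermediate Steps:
x = -58302 (x = 8 + 2*(-29155) = 8 - 58310 = -58302)
w = 63 (w = 27 + 36 = 63)
Z(z) = 150 + z² + z*(-13 + z) (Z(z) = (z² + (z - 1*13)*z) + 150 = (z² + (z - 13)*z) + 150 = (z² + (-13 + z)*z) + 150 = (z² + z*(-13 + z)) + 150 = 150 + z² + z*(-13 + z))
√(Z(w) + x) = √((150 + 63² + 63*(-13 + 63)) - 58302) = √((150 + 3969 + 63*50) - 58302) = √((150 + 3969 + 3150) - 58302) = √(7269 - 58302) = √(-51033) = I*√51033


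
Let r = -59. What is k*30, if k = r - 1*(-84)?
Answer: 750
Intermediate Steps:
k = 25 (k = -59 - 1*(-84) = -59 + 84 = 25)
k*30 = 25*30 = 750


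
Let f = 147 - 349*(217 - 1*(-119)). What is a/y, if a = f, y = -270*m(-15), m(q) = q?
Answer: -13013/450 ≈ -28.918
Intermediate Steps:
y = 4050 (y = -270*(-15) = 4050)
f = -117117 (f = 147 - 349*(217 + 119) = 147 - 349*336 = 147 - 117264 = -117117)
a = -117117
a/y = -117117/4050 = -117117*1/4050 = -13013/450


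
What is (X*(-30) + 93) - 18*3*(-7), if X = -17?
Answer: 981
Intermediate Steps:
(X*(-30) + 93) - 18*3*(-7) = (-17*(-30) + 93) - 18*3*(-7) = (510 + 93) - 54*(-7) = 603 - 1*(-378) = 603 + 378 = 981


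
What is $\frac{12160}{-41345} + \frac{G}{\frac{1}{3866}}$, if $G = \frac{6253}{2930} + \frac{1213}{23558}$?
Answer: $\frac{1205647511808444}{142691807215} \approx 8449.3$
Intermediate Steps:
$G = \frac{37715566}{17256235}$ ($G = 6253 \cdot \frac{1}{2930} + 1213 \cdot \frac{1}{23558} = \frac{6253}{2930} + \frac{1213}{23558} = \frac{37715566}{17256235} \approx 2.1856$)
$\frac{12160}{-41345} + \frac{G}{\frac{1}{3866}} = \frac{12160}{-41345} + \frac{37715566}{17256235 \cdot \frac{1}{3866}} = 12160 \left(- \frac{1}{41345}\right) + \frac{37715566 \frac{1}{\frac{1}{3866}}}{17256235} = - \frac{2432}{8269} + \frac{37715566}{17256235} \cdot 3866 = - \frac{2432}{8269} + \frac{145808378156}{17256235} = \frac{1205647511808444}{142691807215}$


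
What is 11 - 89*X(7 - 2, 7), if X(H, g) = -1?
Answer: 100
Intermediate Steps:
11 - 89*X(7 - 2, 7) = 11 - 89*(-1) = 11 + 89 = 100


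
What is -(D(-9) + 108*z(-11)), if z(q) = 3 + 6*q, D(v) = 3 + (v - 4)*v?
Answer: 6684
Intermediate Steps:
D(v) = 3 + v*(-4 + v) (D(v) = 3 + (-4 + v)*v = 3 + v*(-4 + v))
-(D(-9) + 108*z(-11)) = -((3 + (-9)² - 4*(-9)) + 108*(3 + 6*(-11))) = -((3 + 81 + 36) + 108*(3 - 66)) = -(120 + 108*(-63)) = -(120 - 6804) = -1*(-6684) = 6684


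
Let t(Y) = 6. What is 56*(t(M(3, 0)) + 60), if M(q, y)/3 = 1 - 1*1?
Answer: 3696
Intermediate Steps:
M(q, y) = 0 (M(q, y) = 3*(1 - 1*1) = 3*(1 - 1) = 3*0 = 0)
56*(t(M(3, 0)) + 60) = 56*(6 + 60) = 56*66 = 3696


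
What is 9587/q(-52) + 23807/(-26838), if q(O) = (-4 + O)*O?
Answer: 13426423/5582304 ≈ 2.4052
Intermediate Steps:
q(O) = O*(-4 + O)
9587/q(-52) + 23807/(-26838) = 9587/((-52*(-4 - 52))) + 23807/(-26838) = 9587/((-52*(-56))) + 23807*(-1/26838) = 9587/2912 - 3401/3834 = 13426423/5582304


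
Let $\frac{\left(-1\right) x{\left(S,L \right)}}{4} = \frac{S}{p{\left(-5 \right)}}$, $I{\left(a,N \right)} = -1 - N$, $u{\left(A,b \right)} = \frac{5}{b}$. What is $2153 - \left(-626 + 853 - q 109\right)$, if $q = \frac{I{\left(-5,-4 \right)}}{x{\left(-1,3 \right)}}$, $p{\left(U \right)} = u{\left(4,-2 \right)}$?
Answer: $\frac{13773}{8} \approx 1721.6$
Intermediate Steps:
$p{\left(U \right)} = - \frac{5}{2}$ ($p{\left(U \right)} = \frac{5}{-2} = 5 \left(- \frac{1}{2}\right) = - \frac{5}{2}$)
$x{\left(S,L \right)} = \frac{8 S}{5}$ ($x{\left(S,L \right)} = - 4 \frac{S}{- \frac{5}{2}} = - 4 S \left(- \frac{2}{5}\right) = - 4 \left(- \frac{2 S}{5}\right) = \frac{8 S}{5}$)
$q = - \frac{15}{8}$ ($q = \frac{-1 - -4}{\frac{8}{5} \left(-1\right)} = \frac{-1 + 4}{- \frac{8}{5}} = 3 \left(- \frac{5}{8}\right) = - \frac{15}{8} \approx -1.875$)
$2153 - \left(-626 + 853 - q 109\right) = 2153 - \left(- \frac{3373}{8} + 853\right) = 2153 - \frac{3451}{8} = \frac{13773}{8}$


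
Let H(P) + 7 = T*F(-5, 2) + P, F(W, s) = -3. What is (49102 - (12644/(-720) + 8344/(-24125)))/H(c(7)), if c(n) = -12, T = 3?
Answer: -42660639209/24318000 ≈ -1754.3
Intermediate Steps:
H(P) = -16 + P (H(P) = -7 + (3*(-3) + P) = -7 + (-9 + P) = -16 + P)
(49102 - (12644/(-720) + 8344/(-24125)))/H(c(7)) = (49102 - (12644/(-720) + 8344/(-24125)))/(-16 - 12) = (49102 - (12644*(-1/720) + 8344*(-1/24125)))/(-28) = (49102 - (-3161/180 - 8344/24125))*(-1/28) = (49102 - 1*(-15552209/868500))*(-1/28) = (49102 + 15552209/868500)*(-1/28) = (42660639209/868500)*(-1/28) = -42660639209/24318000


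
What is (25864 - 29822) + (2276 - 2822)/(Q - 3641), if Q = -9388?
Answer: -17189412/4343 ≈ -3958.0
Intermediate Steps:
(25864 - 29822) + (2276 - 2822)/(Q - 3641) = (25864 - 29822) + (2276 - 2822)/(-9388 - 3641) = -3958 - 546/(-13029) = -3958 - 546*(-1/13029) = -3958 + 182/4343 = -17189412/4343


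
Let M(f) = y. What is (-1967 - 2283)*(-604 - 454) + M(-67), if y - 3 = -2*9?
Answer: 4496485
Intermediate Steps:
y = -15 (y = 3 - 2*9 = 3 - 18 = -15)
M(f) = -15
(-1967 - 2283)*(-604 - 454) + M(-67) = (-1967 - 2283)*(-604 - 454) - 15 = -4250*(-1058) - 15 = 4496500 - 15 = 4496485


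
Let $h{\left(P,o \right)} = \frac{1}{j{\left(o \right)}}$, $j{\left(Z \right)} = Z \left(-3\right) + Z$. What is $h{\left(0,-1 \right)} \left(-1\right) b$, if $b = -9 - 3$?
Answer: $6$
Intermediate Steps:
$j{\left(Z \right)} = - 2 Z$ ($j{\left(Z \right)} = - 3 Z + Z = - 2 Z$)
$h{\left(P,o \right)} = - \frac{1}{2 o}$ ($h{\left(P,o \right)} = \frac{1}{\left(-2\right) o} = - \frac{1}{2 o}$)
$b = -12$
$h{\left(0,-1 \right)} \left(-1\right) b = - \frac{1}{2 \left(-1\right)} \left(-1\right) \left(-12\right) = \left(- \frac{1}{2}\right) \left(-1\right) \left(-1\right) \left(-12\right) = \frac{1}{2} \left(-1\right) \left(-12\right) = \left(- \frac{1}{2}\right) \left(-12\right) = 6$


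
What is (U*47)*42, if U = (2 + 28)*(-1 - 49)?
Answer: -2961000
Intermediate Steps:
U = -1500 (U = 30*(-50) = -1500)
(U*47)*42 = -1500*47*42 = -70500*42 = -2961000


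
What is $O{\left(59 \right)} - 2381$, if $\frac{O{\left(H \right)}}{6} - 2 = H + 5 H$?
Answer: $-245$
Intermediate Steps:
$O{\left(H \right)} = 12 + 36 H$ ($O{\left(H \right)} = 12 + 6 \left(H + 5 H\right) = 12 + 6 \cdot 6 H = 12 + 36 H$)
$O{\left(59 \right)} - 2381 = \left(12 + 36 \cdot 59\right) - 2381 = \left(12 + 2124\right) - 2381 = 2136 - 2381 = -245$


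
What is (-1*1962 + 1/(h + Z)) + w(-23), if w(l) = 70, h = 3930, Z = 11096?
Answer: -28429191/15026 ≈ -1892.0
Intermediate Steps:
(-1*1962 + 1/(h + Z)) + w(-23) = (-1*1962 + 1/(3930 + 11096)) + 70 = (-1962 + 1/15026) + 70 = -29481011/15026 + 70 = -28429191/15026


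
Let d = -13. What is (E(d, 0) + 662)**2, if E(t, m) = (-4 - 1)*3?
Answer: 418609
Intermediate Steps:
E(t, m) = -15 (E(t, m) = -5*3 = -15)
(E(d, 0) + 662)**2 = (-15 + 662)**2 = 647**2 = 418609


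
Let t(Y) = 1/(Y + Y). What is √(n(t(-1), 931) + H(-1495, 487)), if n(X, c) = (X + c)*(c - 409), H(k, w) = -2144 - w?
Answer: √483090 ≈ 695.05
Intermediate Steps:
t(Y) = 1/(2*Y)
n(X, c) = (-409 + c)*(X + c) (n(X, c) = (X + c)*(-409 + c) = (-409 + c)*(X + c))
√(n(t(-1), 931) + H(-1495, 487)) = √((931² - 409/(2*(-1)) - 409*931 + ((½)/(-1))*931) + (-2144 - 1*487)) = √((866761 - 409*(-1)/2 - 380779 + ((½)*(-1))*931) + (-2144 - 487)) = √((866761 - 409*(-½) - 380779 - ½*931) - 2631) = √((866761 + 409/2 - 380779 - 931/2) - 2631) = √(485721 - 2631) = √483090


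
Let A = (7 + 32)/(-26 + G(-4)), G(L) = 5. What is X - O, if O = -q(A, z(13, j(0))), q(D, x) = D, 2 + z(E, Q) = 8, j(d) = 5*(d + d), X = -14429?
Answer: -101016/7 ≈ -14431.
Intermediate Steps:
j(d) = 10*d (j(d) = 5*(2*d) = 10*d)
z(E, Q) = 6 (z(E, Q) = -2 + 8 = 6)
A = -13/7 (A = (7 + 32)/(-26 + 5) = 39/(-21) = 39*(-1/21) = -13/7 ≈ -1.8571)
O = 13/7 (O = -1*(-13/7) = 13/7 ≈ 1.8571)
X - O = -14429 - 1*13/7 = -14429 - 13/7 = -101016/7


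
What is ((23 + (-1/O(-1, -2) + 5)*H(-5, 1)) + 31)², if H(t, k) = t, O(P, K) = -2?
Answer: 2809/4 ≈ 702.25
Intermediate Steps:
((23 + (-1/O(-1, -2) + 5)*H(-5, 1)) + 31)² = ((23 + (-1/(-2) + 5)*(-5)) + 31)² = ((23 + (-1*(-½) + 5)*(-5)) + 31)² = ((23 + (½ + 5)*(-5)) + 31)² = ((23 + (11/2)*(-5)) + 31)² = ((23 - 55/2) + 31)² = (-9/2 + 31)² = (53/2)² = 2809/4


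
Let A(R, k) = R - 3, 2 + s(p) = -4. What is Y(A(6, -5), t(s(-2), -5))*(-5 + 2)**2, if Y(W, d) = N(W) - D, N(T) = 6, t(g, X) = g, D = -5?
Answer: 99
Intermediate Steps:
s(p) = -6 (s(p) = -2 - 4 = -6)
A(R, k) = -3 + R
Y(W, d) = 11 (Y(W, d) = 6 - 1*(-5) = 6 + 5 = 11)
Y(A(6, -5), t(s(-2), -5))*(-5 + 2)**2 = 11*(-5 + 2)**2 = 11*(-3)**2 = 11*9 = 99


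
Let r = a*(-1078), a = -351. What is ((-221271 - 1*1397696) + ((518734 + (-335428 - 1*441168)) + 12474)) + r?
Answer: -1485977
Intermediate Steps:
r = 378378 (r = -351*(-1078) = 378378)
((-221271 - 1*1397696) + ((518734 + (-335428 - 1*441168)) + 12474)) + r = ((-221271 - 1*1397696) + ((518734 + (-335428 - 1*441168)) + 12474)) + 378378 = ((-221271 - 1397696) + ((518734 + (-335428 - 441168)) + 12474)) + 378378 = (-1618967 + ((518734 - 776596) + 12474)) + 378378 = (-1618967 + (-257862 + 12474)) + 378378 = (-1618967 - 245388) + 378378 = -1864355 + 378378 = -1485977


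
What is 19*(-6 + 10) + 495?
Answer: 571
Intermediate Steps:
19*(-6 + 10) + 495 = 19*4 + 495 = 76 + 495 = 571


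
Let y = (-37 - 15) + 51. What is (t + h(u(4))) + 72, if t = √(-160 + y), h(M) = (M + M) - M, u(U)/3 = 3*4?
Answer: 108 + I*√161 ≈ 108.0 + 12.689*I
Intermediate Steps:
u(U) = 36 (u(U) = 3*(3*4) = 3*12 = 36)
y = -1 (y = -52 + 51 = -1)
h(M) = M (h(M) = 2*M - M = M)
t = I*√161 (t = √(-160 - 1) = √(-161) = I*√161 ≈ 12.689*I)
(t + h(u(4))) + 72 = (I*√161 + 36) + 72 = (36 + I*√161) + 72 = 108 + I*√161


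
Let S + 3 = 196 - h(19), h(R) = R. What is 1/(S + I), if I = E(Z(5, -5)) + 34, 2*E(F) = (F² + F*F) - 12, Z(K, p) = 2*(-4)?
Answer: 1/266 ≈ 0.0037594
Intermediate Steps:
Z(K, p) = -8
E(F) = -6 + F² (E(F) = ((F² + F*F) - 12)/2 = ((F² + F²) - 12)/2 = (2*F² - 12)/2 = (-12 + 2*F²)/2 = -6 + F²)
I = 92 (I = (-6 + (-8)²) + 34 = (-6 + 64) + 34 = 58 + 34 = 92)
S = 174 (S = -3 + (196 - 1*19) = -3 + (196 - 19) = -3 + 177 = 174)
1/(S + I) = 1/(174 + 92) = 1/266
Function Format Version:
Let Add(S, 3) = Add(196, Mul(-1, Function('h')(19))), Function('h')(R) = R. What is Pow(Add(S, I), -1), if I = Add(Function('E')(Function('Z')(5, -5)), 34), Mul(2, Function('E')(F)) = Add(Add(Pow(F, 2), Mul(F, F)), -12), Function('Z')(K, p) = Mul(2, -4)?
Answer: Rational(1, 266) ≈ 0.0037594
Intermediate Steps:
Function('Z')(K, p) = -8
Function('E')(F) = Add(-6, Pow(F, 2)) (Function('E')(F) = Mul(Rational(1, 2), Add(Add(Pow(F, 2), Mul(F, F)), -12)) = Mul(Rational(1, 2), Add(Add(Pow(F, 2), Pow(F, 2)), -12)) = Mul(Rational(1, 2), Add(Mul(2, Pow(F, 2)), -12)) = Mul(Rational(1, 2), Add(-12, Mul(2, Pow(F, 2)))) = Add(-6, Pow(F, 2)))
I = 92 (I = Add(Add(-6, Pow(-8, 2)), 34) = Add(Add(-6, 64), 34) = Add(58, 34) = 92)
S = 174 (S = Add(-3, Add(196, Mul(-1, 19))) = Add(-3, Add(196, -19)) = Add(-3, 177) = 174)
Pow(Add(S, I), -1) = Pow(Add(174, 92), -1) = Pow(266, -1) = Rational(1, 266)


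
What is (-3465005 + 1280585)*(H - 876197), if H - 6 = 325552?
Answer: 1202826844380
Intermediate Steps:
H = 325558 (H = 6 + 325552 = 325558)
(-3465005 + 1280585)*(H - 876197) = (-3465005 + 1280585)*(325558 - 876197) = -2184420*(-550639) = 1202826844380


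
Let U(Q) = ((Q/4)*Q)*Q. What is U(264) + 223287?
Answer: 4823223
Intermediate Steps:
U(Q) = Q³/4 (U(Q) = ((Q*(¼))*Q)*Q = ((Q/4)*Q)*Q = (Q²/4)*Q = Q³/4)
U(264) + 223287 = (¼)*264³ + 223287 = (¼)*18399744 + 223287 = 4599936 + 223287 = 4823223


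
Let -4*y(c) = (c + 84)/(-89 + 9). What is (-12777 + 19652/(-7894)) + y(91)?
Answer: -3228063135/252608 ≈ -12779.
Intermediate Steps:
y(c) = 21/80 + c/320 (y(c) = -(c + 84)/(4*(-89 + 9)) = -(84 + c)/(4*(-80)) = -(84 + c)*(-1)/(4*80) = -(-21/20 - c/80)/4 = 21/80 + c/320)
(-12777 + 19652/(-7894)) + y(91) = (-12777 + 19652/(-7894)) + (21/80 + (1/320)*91) = (-12777 + 19652*(-1/7894)) + (21/80 + 91/320) = (-12777 - 9826/3947) + 35/64 = -50440645/3947 + 35/64 = -3228063135/252608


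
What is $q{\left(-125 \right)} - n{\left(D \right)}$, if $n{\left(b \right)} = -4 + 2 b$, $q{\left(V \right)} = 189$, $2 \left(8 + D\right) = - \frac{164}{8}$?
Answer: $\frac{459}{2} \approx 229.5$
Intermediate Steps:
$D = - \frac{73}{4}$ ($D = -8 + \frac{\left(-164\right) \frac{1}{8}}{2} = -8 + \frac{1}{2} \left(- \frac{41}{2}\right) = -8 - \frac{41}{4} = - \frac{73}{4} \approx -18.25$)
$q{\left(-125 \right)} - n{\left(D \right)} = 189 - \left(-4 + 2 \left(- \frac{73}{4}\right)\right) = 189 - \left(-4 - \frac{73}{2}\right) = 189 - - \frac{81}{2} = 189 + \frac{81}{2} = \frac{459}{2}$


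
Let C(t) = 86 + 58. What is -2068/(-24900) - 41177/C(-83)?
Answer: -85417459/298800 ≈ -285.87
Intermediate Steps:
C(t) = 144
-2068/(-24900) - 41177/C(-83) = -2068/(-24900) - 41177/144 = -2068*(-1/24900) - 41177*1/144 = 517/6225 - 41177/144 = -85417459/298800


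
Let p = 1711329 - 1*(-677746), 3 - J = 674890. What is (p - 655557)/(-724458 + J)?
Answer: -1733518/1399345 ≈ -1.2388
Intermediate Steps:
J = -674887 (J = 3 - 1*674890 = 3 - 674890 = -674887)
p = 2389075 (p = 1711329 + 677746 = 2389075)
(p - 655557)/(-724458 + J) = (2389075 - 655557)/(-724458 - 674887) = 1733518/(-1399345) = 1733518*(-1/1399345) = -1733518/1399345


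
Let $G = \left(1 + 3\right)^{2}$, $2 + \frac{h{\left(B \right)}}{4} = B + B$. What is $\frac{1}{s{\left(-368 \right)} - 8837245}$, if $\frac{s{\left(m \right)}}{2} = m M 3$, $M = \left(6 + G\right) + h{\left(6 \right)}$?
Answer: $- \frac{1}{8974141} \approx -1.1143 \cdot 10^{-7}$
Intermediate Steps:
$h{\left(B \right)} = -8 + 8 B$ ($h{\left(B \right)} = -8 + 4 \left(B + B\right) = -8 + 4 \cdot 2 B = -8 + 8 B$)
$G = 16$ ($G = 4^{2} = 16$)
$M = 62$ ($M = \left(6 + 16\right) + \left(-8 + 8 \cdot 6\right) = 22 + \left(-8 + 48\right) = 22 + 40 = 62$)
$s{\left(m \right)} = 372 m$ ($s{\left(m \right)} = 2 m 62 \cdot 3 = 2 \cdot 62 m 3 = 2 \cdot 186 m = 372 m$)
$\frac{1}{s{\left(-368 \right)} - 8837245} = \frac{1}{372 \left(-368\right) - 8837245} = \frac{1}{-136896 - 8837245} = \frac{1}{-8974141} = - \frac{1}{8974141}$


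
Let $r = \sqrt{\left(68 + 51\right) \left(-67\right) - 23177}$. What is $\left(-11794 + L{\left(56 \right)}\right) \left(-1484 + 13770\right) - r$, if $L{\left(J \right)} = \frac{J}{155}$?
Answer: $- \frac{22458980004}{155} - 5 i \sqrt{1246} \approx -1.449 \cdot 10^{8} - 176.49 i$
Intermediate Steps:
$L{\left(J \right)} = \frac{J}{155}$ ($L{\left(J \right)} = J \frac{1}{155} = \frac{J}{155}$)
$r = 5 i \sqrt{1246}$ ($r = \sqrt{119 \left(-67\right) - 23177} = \sqrt{-7973 - 23177} = \sqrt{-31150} = 5 i \sqrt{1246} \approx 176.49 i$)
$\left(-11794 + L{\left(56 \right)}\right) \left(-1484 + 13770\right) - r = \left(-11794 + \frac{1}{155} \cdot 56\right) \left(-1484 + 13770\right) - 5 i \sqrt{1246} = \left(-11794 + \frac{56}{155}\right) 12286 - 5 i \sqrt{1246} = \left(- \frac{1828014}{155}\right) 12286 - 5 i \sqrt{1246} = - \frac{22458980004}{155} - 5 i \sqrt{1246}$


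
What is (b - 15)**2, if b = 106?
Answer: 8281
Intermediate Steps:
(b - 15)**2 = (106 - 15)**2 = 91**2 = 8281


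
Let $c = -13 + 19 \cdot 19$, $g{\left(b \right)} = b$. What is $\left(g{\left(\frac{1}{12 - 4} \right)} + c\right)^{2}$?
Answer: $\frac{7756225}{64} \approx 1.2119 \cdot 10^{5}$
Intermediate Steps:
$c = 348$ ($c = -13 + 361 = 348$)
$\left(g{\left(\frac{1}{12 - 4} \right)} + c\right)^{2} = \left(\frac{1}{12 - 4} + 348\right)^{2} = \left(\frac{1}{8} + 348\right)^{2} = \left(\frac{2785}{8}\right)^{2} = \frac{7756225}{64}$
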